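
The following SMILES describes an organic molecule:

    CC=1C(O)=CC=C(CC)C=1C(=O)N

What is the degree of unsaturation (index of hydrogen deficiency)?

Molecular formula: C10H13NO2.
DoU = (2C + 2 + N − H − X) / 2, where X is the halogen count and O/S are ignored.
    = (2·10 + 2 + 1 − 13 − 0) / 2 = 10 / 2 = 5.

5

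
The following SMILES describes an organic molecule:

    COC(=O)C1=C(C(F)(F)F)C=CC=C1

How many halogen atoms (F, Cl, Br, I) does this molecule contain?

Halogen atoms appear at heavy-atom positions 8, 9, 10 (3×F).
Other groups present: 1 ester.
Halogen count: 3.

3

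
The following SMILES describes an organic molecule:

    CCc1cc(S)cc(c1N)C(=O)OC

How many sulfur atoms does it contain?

1

Scan the SMILES for S atoms (remember two-letter symbols like Cl and Br are single atoms).
Sulfur count: 1.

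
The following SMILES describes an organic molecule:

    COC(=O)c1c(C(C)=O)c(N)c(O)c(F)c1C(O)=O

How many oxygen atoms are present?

Scan the SMILES for O atoms (remember two-letter symbols like Cl and Br are single atoms).
Oxygen count: 6.

6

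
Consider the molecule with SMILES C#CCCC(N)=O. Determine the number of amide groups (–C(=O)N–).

1

The amide motif appears at heavy-atom position 5 in the SMILES.
Other groups present: 1 alkyne.
Amide count: 1.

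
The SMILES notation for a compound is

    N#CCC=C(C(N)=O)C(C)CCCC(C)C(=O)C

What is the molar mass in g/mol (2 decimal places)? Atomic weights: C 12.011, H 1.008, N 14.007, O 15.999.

250.34 g/mol

First, the molecular formula is C14H22N2O2 (counting implicit H from valence).
  C: 14 × 12.011 = 168.154
  H: 22 × 1.008 = 22.176
  N: 2 × 14.007 = 28.014
  O: 2 × 15.999 = 31.998
Sum: 14×12.011 + 22×1.008 + 2×14.007 + 2×15.999 = 250.342 → 250.34 g/mol.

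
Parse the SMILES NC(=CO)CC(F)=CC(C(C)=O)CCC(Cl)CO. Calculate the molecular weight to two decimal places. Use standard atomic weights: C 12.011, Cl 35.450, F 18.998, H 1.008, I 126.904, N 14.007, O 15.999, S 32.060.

279.74 g/mol

First, the molecular formula is C12H19ClFNO3 (counting implicit H from valence).
  C: 12 × 12.011 = 144.132
  Cl: 1 × 35.450 = 35.450
  F: 1 × 18.998 = 18.998
  H: 19 × 1.008 = 19.152
  N: 1 × 14.007 = 14.007
  O: 3 × 15.999 = 47.997
Sum: 12×12.011 + 1×35.450 + 1×18.998 + 19×1.008 + 1×14.007 + 3×15.999 = 279.736 → 279.74 g/mol.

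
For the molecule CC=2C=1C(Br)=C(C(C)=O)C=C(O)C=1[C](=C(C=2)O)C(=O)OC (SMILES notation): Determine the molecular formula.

C15H13BrO5

Walk through each heavy atom and fill implicit hydrogens from standard valence (C 4, N 3, O 2, S 2, halogen 1):
  atom 1: C, bond orders sum to 1 (valence 4) → 3 H
  atom 2: C, bond orders sum to 4 (valence 4) → 0 H
  atom 3: C, bond orders sum to 4 (valence 4) → 0 H
  atom 4: C, bond orders sum to 4 (valence 4) → 0 H
  atom 5: Br (halogen, monovalent) → 0 H
  atom 6: C, bond orders sum to 4 (valence 4) → 0 H
  atom 7: C, bond orders sum to 4 (valence 4) → 0 H
  atom 8: C, bond orders sum to 1 (valence 4) → 3 H
  atom 9: O, bond orders sum to 2 (valence 2) → 0 H
  atom 10: C, bond orders sum to 3 (valence 4) → 1 H
  atom 11: C, bond orders sum to 4 (valence 4) → 0 H
  atom 12: O, bond orders sum to 1 (valence 2) → 1 H
  atom 13: C, bond orders sum to 4 (valence 4) → 0 H
  atom 14: C with explicit H count 0
  atom 15: C, bond orders sum to 4 (valence 4) → 0 H
  atom 16: C, bond orders sum to 3 (valence 4) → 1 H
  atom 17: O, bond orders sum to 1 (valence 2) → 1 H
  atom 18: C, bond orders sum to 4 (valence 4) → 0 H
  atom 19: O, bond orders sum to 2 (valence 2) → 0 H
  atom 20: O, bond orders sum to 2 (valence 2) → 0 H
  atom 21: C, bond orders sum to 1 (valence 4) → 3 H
Totals → C:15, H:13, Br:1, O:5.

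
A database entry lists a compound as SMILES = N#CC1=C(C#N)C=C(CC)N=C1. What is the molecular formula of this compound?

Walk through each heavy atom and fill implicit hydrogens from standard valence (C 4, N 3, O 2, S 2, halogen 1):
  atom 1: N, bond orders sum to 3 (valence 3) → 0 H
  atom 2: C, bond orders sum to 4 (valence 4) → 0 H
  atom 3: C, bond orders sum to 4 (valence 4) → 0 H
  atom 4: C, bond orders sum to 4 (valence 4) → 0 H
  atom 5: C, bond orders sum to 4 (valence 4) → 0 H
  atom 6: N, bond orders sum to 3 (valence 3) → 0 H
  atom 7: C, bond orders sum to 3 (valence 4) → 1 H
  atom 8: C, bond orders sum to 4 (valence 4) → 0 H
  atom 9: C, bond orders sum to 2 (valence 4) → 2 H
  atom 10: C, bond orders sum to 1 (valence 4) → 3 H
  atom 11: N, bond orders sum to 3 (valence 3) → 0 H
  atom 12: C, bond orders sum to 3 (valence 4) → 1 H
Totals → C:9, H:7, N:3.

C9H7N3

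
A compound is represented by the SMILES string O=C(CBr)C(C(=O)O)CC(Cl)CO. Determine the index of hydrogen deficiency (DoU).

2

Degree of unsaturation = (number of rings) + (number of π bonds).
Ring closures in the SMILES: 0.
π bonds: 2 double bonds (each 1 DoU) → 2 DoU from unsaturation.
Total DoU = 0 + 2 = 2.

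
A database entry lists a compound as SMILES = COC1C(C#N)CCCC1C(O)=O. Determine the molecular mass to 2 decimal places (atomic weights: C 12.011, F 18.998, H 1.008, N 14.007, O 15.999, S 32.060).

183.21 g/mol

First, the molecular formula is C9H13NO3 (counting implicit H from valence).
  C: 9 × 12.011 = 108.099
  H: 13 × 1.008 = 13.104
  N: 1 × 14.007 = 14.007
  O: 3 × 15.999 = 47.997
Sum: 9×12.011 + 13×1.008 + 1×14.007 + 3×15.999 = 183.207 → 183.21 g/mol.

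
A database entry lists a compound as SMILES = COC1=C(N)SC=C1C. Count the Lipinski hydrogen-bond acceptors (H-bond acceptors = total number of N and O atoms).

N atoms: 1; O atoms: 1.
Lipinski HBA = 1 + 1 = 2.

2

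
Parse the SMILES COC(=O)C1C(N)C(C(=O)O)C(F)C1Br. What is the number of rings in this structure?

In SMILES, each pair of matching ring-closure digits denotes one ring-closing bond; the number of such bonds equals the number of independent rings.
Ring-closure bonds here: 1.

1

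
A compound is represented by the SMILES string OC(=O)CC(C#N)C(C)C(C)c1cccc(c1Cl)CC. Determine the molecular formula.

Walk through each heavy atom and fill implicit hydrogens from standard valence (C 4, N 3, O 2, S 2, halogen 1); for lowercase aromatic atoms, an aromatic c carries 1 H when it has two neighbours and 0 H with three, and aromatic n carries 0 H:
  atom 1: O, bond orders sum to 1 (valence 2) → 1 H
  atom 2: C, bond orders sum to 4 (valence 4) → 0 H
  atom 3: O, bond orders sum to 2 (valence 2) → 0 H
  atom 4: C, bond orders sum to 2 (valence 4) → 2 H
  atom 5: C, bond orders sum to 3 (valence 4) → 1 H
  atom 6: C, bond orders sum to 4 (valence 4) → 0 H
  atom 7: N, bond orders sum to 3 (valence 3) → 0 H
  atom 8: C, bond orders sum to 3 (valence 4) → 1 H
  atom 9: C, bond orders sum to 1 (valence 4) → 3 H
  atom 10: C, bond orders sum to 3 (valence 4) → 1 H
  atom 11: C, bond orders sum to 1 (valence 4) → 3 H
  atom 12: aromatic c, 3 neighbours → 0 H
  atom 13: aromatic c, 2 neighbours → 1 H
  atom 14: aromatic c, 2 neighbours → 1 H
  atom 15: aromatic c, 2 neighbours → 1 H
  atom 16: aromatic c, 3 neighbours → 0 H
  atom 17: aromatic c, 3 neighbours → 0 H
  atom 18: Cl (halogen, monovalent) → 0 H
  atom 19: C, bond orders sum to 2 (valence 4) → 2 H
  atom 20: C, bond orders sum to 1 (valence 4) → 3 H
Totals → C:16, H:20, Cl:1, N:1, O:2.
In Hill order: C16H20ClNO2.

C16H20ClNO2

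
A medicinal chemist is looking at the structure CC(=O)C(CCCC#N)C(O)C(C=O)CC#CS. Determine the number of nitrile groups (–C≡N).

1

The nitrile motif appears at heavy-atom position 8 in the SMILES.
Other groups present: 1 aldehyde, 1 alkyne, 1 hydroxyl, 1 ketone, 1 thiol.
Nitrile count: 1.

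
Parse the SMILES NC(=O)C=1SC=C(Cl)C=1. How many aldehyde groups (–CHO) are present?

Scan the SMILES for the aldehyde motif — none present.
Groups that are present: 1 amide.

0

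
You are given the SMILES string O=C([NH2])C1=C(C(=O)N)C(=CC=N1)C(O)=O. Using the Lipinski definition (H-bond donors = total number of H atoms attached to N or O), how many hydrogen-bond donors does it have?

Donors: find every N or O and count the H atoms it carries.
  atom 1 (O): bond orders sum to 2 → 0 H
  atom 3 (N): bond orders sum to 1 → 2 H
  atom 7 (O): bond orders sum to 2 → 0 H
  atom 8 (N): bond orders sum to 1 → 2 H
  atom 12 (N): bond orders sum to 3 → 0 H
  atom 14 (O): bond orders sum to 1 → 1 H
  atom 15 (O): bond orders sum to 2 → 0 H
Lipinski HBD = 5.

5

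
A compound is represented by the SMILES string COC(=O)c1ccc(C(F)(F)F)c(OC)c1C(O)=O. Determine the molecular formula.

Walk through each heavy atom and fill implicit hydrogens from standard valence (C 4, N 3, O 2, S 2, halogen 1); for lowercase aromatic atoms, an aromatic c carries 1 H when it has two neighbours and 0 H with three, and aromatic n carries 0 H:
  atom 1: C, bond orders sum to 1 (valence 4) → 3 H
  atom 2: O, bond orders sum to 2 (valence 2) → 0 H
  atom 3: C, bond orders sum to 4 (valence 4) → 0 H
  atom 4: O, bond orders sum to 2 (valence 2) → 0 H
  atom 5: aromatic c, 3 neighbours → 0 H
  atom 6: aromatic c, 2 neighbours → 1 H
  atom 7: aromatic c, 2 neighbours → 1 H
  atom 8: aromatic c, 3 neighbours → 0 H
  atom 9: C, bond orders sum to 4 (valence 4) → 0 H
  atom 10: F (halogen, monovalent) → 0 H
  atom 11: F (halogen, monovalent) → 0 H
  atom 12: F (halogen, monovalent) → 0 H
  atom 13: aromatic c, 3 neighbours → 0 H
  atom 14: O, bond orders sum to 2 (valence 2) → 0 H
  atom 15: C, bond orders sum to 1 (valence 4) → 3 H
  atom 16: aromatic c, 3 neighbours → 0 H
  atom 17: C, bond orders sum to 4 (valence 4) → 0 H
  atom 18: O, bond orders sum to 1 (valence 2) → 1 H
  atom 19: O, bond orders sum to 2 (valence 2) → 0 H
Totals → C:11, H:9, F:3, O:5.

C11H9F3O5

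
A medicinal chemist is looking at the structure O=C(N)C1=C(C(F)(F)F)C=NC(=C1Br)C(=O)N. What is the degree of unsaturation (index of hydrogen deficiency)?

Molecular formula: C8H5BrF3N3O2.
DoU = (2C + 2 + N − H − X) / 2, where X is the halogen count and O/S are ignored.
    = (2·8 + 2 + 3 − 5 − 4) / 2 = 12 / 2 = 6.

6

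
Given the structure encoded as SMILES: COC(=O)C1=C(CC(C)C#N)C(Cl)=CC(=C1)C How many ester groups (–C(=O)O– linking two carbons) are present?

The ester motif appears at heavy-atom position 3 in the SMILES.
Other groups present: 1 nitrile.
Ester count: 1.

1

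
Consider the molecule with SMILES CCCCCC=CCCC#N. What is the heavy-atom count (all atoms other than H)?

11

Every atom symbol written in the SMILES (organic subset) is one heavy atom; implicit H are not written.
Heavy atoms by element → C:10, N:1.
Total: 11.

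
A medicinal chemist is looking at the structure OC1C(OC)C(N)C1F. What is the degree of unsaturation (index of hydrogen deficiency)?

1

Molecular formula: C5H10FNO2.
DoU = (2C + 2 + N − H − X) / 2, where X is the halogen count and O/S are ignored.
    = (2·5 + 2 + 1 − 10 − 1) / 2 = 2 / 2 = 1.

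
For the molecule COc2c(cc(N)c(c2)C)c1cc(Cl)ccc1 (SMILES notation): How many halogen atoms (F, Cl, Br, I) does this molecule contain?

Halogen atoms appear at heavy-atom position 14 (1×Cl).
Other groups present: 1 ether, 1 primary amine.
Halogen count: 1.

1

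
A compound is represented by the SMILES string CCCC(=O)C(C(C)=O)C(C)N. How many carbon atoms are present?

9

Count every carbon token in the SMILES (each C, including those in ring-closure positions and inside branches).
Carbon count: 9.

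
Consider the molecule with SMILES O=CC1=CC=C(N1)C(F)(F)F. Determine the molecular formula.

C6H4F3NO

Walk through each heavy atom and fill implicit hydrogens from standard valence (C 4, N 3, O 2, S 2, halogen 1):
  atom 1: O, bond orders sum to 2 (valence 2) → 0 H
  atom 2: C, bond orders sum to 3 (valence 4) → 1 H
  atom 3: C, bond orders sum to 4 (valence 4) → 0 H
  atom 4: C, bond orders sum to 3 (valence 4) → 1 H
  atom 5: C, bond orders sum to 3 (valence 4) → 1 H
  atom 6: C, bond orders sum to 4 (valence 4) → 0 H
  atom 7: N, bond orders sum to 2 (valence 3) → 1 H
  atom 8: C, bond orders sum to 4 (valence 4) → 0 H
  atom 9: F (halogen, monovalent) → 0 H
  atom 10: F (halogen, monovalent) → 0 H
  atom 11: F (halogen, monovalent) → 0 H
Totals → C:6, H:4, F:3, N:1, O:1.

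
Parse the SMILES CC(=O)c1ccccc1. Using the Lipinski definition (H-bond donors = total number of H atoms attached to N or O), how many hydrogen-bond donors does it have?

0

Donors: find every N or O and count the H atoms it carries.
  atom 3 (O): bond orders sum to 2 → 0 H
Lipinski HBD = 0.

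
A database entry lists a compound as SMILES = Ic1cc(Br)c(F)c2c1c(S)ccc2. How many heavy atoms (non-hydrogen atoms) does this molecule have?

14

Every atom symbol written in the SMILES (organic subset) is one heavy atom; implicit H are not written.
Heavy atoms by element → Br:1, C:10, F:1, I:1, S:1.
Total: 14.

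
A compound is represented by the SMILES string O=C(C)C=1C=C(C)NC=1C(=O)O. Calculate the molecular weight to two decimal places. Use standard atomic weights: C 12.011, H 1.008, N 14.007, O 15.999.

First, the molecular formula is C8H9NO3 (counting implicit H from valence).
  C: 8 × 12.011 = 96.088
  H: 9 × 1.008 = 9.072
  N: 1 × 14.007 = 14.007
  O: 3 × 15.999 = 47.997
Sum: 8×12.011 + 9×1.008 + 1×14.007 + 3×15.999 = 167.164 → 167.16 g/mol.

167.16 g/mol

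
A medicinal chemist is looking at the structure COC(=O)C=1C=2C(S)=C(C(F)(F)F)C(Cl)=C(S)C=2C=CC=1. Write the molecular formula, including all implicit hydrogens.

C13H8ClF3O2S2

Walk through each heavy atom and fill implicit hydrogens from standard valence (C 4, N 3, O 2, S 2, halogen 1):
  atom 1: C, bond orders sum to 1 (valence 4) → 3 H
  atom 2: O, bond orders sum to 2 (valence 2) → 0 H
  atom 3: C, bond orders sum to 4 (valence 4) → 0 H
  atom 4: O, bond orders sum to 2 (valence 2) → 0 H
  atom 5: C, bond orders sum to 4 (valence 4) → 0 H
  atom 6: C, bond orders sum to 4 (valence 4) → 0 H
  atom 7: C, bond orders sum to 4 (valence 4) → 0 H
  atom 8: S, bond orders sum to 1 (valence 2) → 1 H
  atom 9: C, bond orders sum to 4 (valence 4) → 0 H
  atom 10: C, bond orders sum to 4 (valence 4) → 0 H
  atom 11: F (halogen, monovalent) → 0 H
  atom 12: F (halogen, monovalent) → 0 H
  atom 13: F (halogen, monovalent) → 0 H
  atom 14: C, bond orders sum to 4 (valence 4) → 0 H
  atom 15: Cl (halogen, monovalent) → 0 H
  atom 16: C, bond orders sum to 4 (valence 4) → 0 H
  atom 17: S, bond orders sum to 1 (valence 2) → 1 H
  atom 18: C, bond orders sum to 4 (valence 4) → 0 H
  atom 19: C, bond orders sum to 3 (valence 4) → 1 H
  atom 20: C, bond orders sum to 3 (valence 4) → 1 H
  atom 21: C, bond orders sum to 3 (valence 4) → 1 H
Totals → C:13, H:8, Cl:1, F:3, O:2, S:2.
In Hill order: C13H8ClF3O2S2.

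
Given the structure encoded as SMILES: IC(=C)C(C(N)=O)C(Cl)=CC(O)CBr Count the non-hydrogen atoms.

14

Every atom symbol written in the SMILES (organic subset) is one heavy atom; implicit H are not written.
Heavy atoms by element → Br:1, C:8, Cl:1, I:1, N:1, O:2.
Total: 14.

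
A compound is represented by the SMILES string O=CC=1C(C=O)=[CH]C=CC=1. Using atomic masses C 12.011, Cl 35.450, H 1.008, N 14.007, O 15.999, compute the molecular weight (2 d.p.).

First, the molecular formula is C8H6O2 (counting implicit H from valence).
  C: 8 × 12.011 = 96.088
  H: 6 × 1.008 = 6.048
  O: 2 × 15.999 = 31.998
Sum: 8×12.011 + 6×1.008 + 2×15.999 = 134.134 → 134.13 g/mol.

134.13 g/mol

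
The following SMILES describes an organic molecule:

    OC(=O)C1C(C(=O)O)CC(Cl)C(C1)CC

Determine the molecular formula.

C10H15ClO4

Walk through each heavy atom and fill implicit hydrogens from standard valence (C 4, N 3, O 2, S 2, halogen 1):
  atom 1: O, bond orders sum to 1 (valence 2) → 1 H
  atom 2: C, bond orders sum to 4 (valence 4) → 0 H
  atom 3: O, bond orders sum to 2 (valence 2) → 0 H
  atom 4: C, bond orders sum to 3 (valence 4) → 1 H
  atom 5: C, bond orders sum to 3 (valence 4) → 1 H
  atom 6: C, bond orders sum to 4 (valence 4) → 0 H
  atom 7: O, bond orders sum to 2 (valence 2) → 0 H
  atom 8: O, bond orders sum to 1 (valence 2) → 1 H
  atom 9: C, bond orders sum to 2 (valence 4) → 2 H
  atom 10: C, bond orders sum to 3 (valence 4) → 1 H
  atom 11: Cl (halogen, monovalent) → 0 H
  atom 12: C, bond orders sum to 3 (valence 4) → 1 H
  atom 13: C, bond orders sum to 2 (valence 4) → 2 H
  atom 14: C, bond orders sum to 2 (valence 4) → 2 H
  atom 15: C, bond orders sum to 1 (valence 4) → 3 H
Totals → C:10, H:15, Cl:1, O:4.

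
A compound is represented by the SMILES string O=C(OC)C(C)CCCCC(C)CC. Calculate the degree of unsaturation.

1

Molecular formula: C12H24O2.
DoU = (2C + 2 + N − H − X) / 2, where X is the halogen count and O/S are ignored.
    = (2·12 + 2 + 0 − 24 − 0) / 2 = 2 / 2 = 1.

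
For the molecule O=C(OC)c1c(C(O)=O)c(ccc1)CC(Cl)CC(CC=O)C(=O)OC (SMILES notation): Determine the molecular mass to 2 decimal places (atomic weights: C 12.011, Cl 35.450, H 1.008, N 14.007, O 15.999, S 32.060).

370.78 g/mol

First, the molecular formula is C17H19ClO7 (counting implicit H from valence).
  C: 17 × 12.011 = 204.187
  Cl: 1 × 35.450 = 35.450
  H: 19 × 1.008 = 19.152
  O: 7 × 15.999 = 111.993
Sum: 17×12.011 + 1×35.450 + 19×1.008 + 7×15.999 = 370.782 → 370.78 g/mol.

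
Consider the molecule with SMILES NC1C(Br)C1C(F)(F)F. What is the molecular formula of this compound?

C4H5BrF3N

Walk through each heavy atom and fill implicit hydrogens from standard valence (C 4, N 3, O 2, S 2, halogen 1):
  atom 1: N, bond orders sum to 1 (valence 3) → 2 H
  atom 2: C, bond orders sum to 3 (valence 4) → 1 H
  atom 3: C, bond orders sum to 3 (valence 4) → 1 H
  atom 4: Br (halogen, monovalent) → 0 H
  atom 5: C, bond orders sum to 3 (valence 4) → 1 H
  atom 6: C, bond orders sum to 4 (valence 4) → 0 H
  atom 7: F (halogen, monovalent) → 0 H
  atom 8: F (halogen, monovalent) → 0 H
  atom 9: F (halogen, monovalent) → 0 H
Totals → C:4, H:5, Br:1, F:3, N:1.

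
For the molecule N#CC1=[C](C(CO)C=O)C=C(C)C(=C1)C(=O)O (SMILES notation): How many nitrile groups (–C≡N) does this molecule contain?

1

The nitrile motif appears at heavy-atom position 2 in the SMILES.
Other groups present: 1 aldehyde, 1 carboxylic acid, 1 hydroxyl.
Nitrile count: 1.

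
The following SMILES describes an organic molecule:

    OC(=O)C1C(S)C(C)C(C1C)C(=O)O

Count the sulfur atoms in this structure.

1

Scan the SMILES for S atoms (remember two-letter symbols like Cl and Br are single atoms).
Sulfur count: 1.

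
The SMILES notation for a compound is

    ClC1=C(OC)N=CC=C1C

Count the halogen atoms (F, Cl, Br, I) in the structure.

1

Halogen atoms appear at heavy-atom position 1 (1×Cl).
Other groups present: 1 ether.
Halogen count: 1.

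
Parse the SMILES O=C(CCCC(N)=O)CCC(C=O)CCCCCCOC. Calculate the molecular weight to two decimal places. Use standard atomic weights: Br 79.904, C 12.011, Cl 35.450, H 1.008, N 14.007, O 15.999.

First, the molecular formula is C16H29NO4 (counting implicit H from valence).
  C: 16 × 12.011 = 192.176
  H: 29 × 1.008 = 29.232
  N: 1 × 14.007 = 14.007
  O: 4 × 15.999 = 63.996
Sum: 16×12.011 + 29×1.008 + 1×14.007 + 4×15.999 = 299.411 → 299.41 g/mol.

299.41 g/mol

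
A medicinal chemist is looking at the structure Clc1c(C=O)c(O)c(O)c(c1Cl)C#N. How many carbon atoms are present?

8

Count every carbon token in the SMILES (each C, including those in ring-closure positions and inside branches).
Carbon count: 8.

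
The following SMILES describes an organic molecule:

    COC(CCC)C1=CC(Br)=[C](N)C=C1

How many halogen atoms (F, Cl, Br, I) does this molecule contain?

1

Halogen atoms appear at heavy-atom position 10 (1×Br).
Other groups present: 1 ether, 1 primary amine.
Halogen count: 1.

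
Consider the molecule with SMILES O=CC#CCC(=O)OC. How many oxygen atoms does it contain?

3

Scan the SMILES for O atoms (remember two-letter symbols like Cl and Br are single atoms).
Oxygen count: 3.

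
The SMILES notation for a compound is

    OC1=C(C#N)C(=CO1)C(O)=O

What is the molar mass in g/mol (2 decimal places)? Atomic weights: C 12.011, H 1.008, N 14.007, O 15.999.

153.09 g/mol

First, the molecular formula is C6H3NO4 (counting implicit H from valence).
  C: 6 × 12.011 = 72.066
  H: 3 × 1.008 = 3.024
  N: 1 × 14.007 = 14.007
  O: 4 × 15.999 = 63.996
Sum: 6×12.011 + 3×1.008 + 1×14.007 + 4×15.999 = 153.093 → 153.09 g/mol.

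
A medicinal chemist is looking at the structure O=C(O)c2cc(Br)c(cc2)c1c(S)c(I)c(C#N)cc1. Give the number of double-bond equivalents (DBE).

11

Molecular formula: C14H7BrINO2S.
DoU = (2C + 2 + N − H − X) / 2, where X is the halogen count and O/S are ignored.
    = (2·14 + 2 + 1 − 7 − 2) / 2 = 22 / 2 = 11.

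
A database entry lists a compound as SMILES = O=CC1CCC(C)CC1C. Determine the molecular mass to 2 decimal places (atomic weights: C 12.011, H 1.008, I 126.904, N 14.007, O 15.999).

First, the molecular formula is C9H16O (counting implicit H from valence).
  C: 9 × 12.011 = 108.099
  H: 16 × 1.008 = 16.128
  O: 1 × 15.999 = 15.999
Sum: 9×12.011 + 16×1.008 + 1×15.999 = 140.226 → 140.23 g/mol.

140.23 g/mol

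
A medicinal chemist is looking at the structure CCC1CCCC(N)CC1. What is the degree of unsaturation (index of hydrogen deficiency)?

Degree of unsaturation = (number of rings) + (number of π bonds).
Ring closures in the SMILES: 1.
π bonds: none → 0 DoU from unsaturation.
Total DoU = 1 + 0 = 1.

1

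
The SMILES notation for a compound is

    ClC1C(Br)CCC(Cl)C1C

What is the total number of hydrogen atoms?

Walk through each heavy atom and fill implicit hydrogens from standard valence (C 4, N 3, O 2, S 2, halogen 1):
  atom 1: Cl (halogen, monovalent) → 0 H
  atom 2: C, bond orders sum to 3 (valence 4) → 1 H
  atom 3: C, bond orders sum to 3 (valence 4) → 1 H
  atom 4: Br (halogen, monovalent) → 0 H
  atom 5: C, bond orders sum to 2 (valence 4) → 2 H
  atom 6: C, bond orders sum to 2 (valence 4) → 2 H
  atom 7: C, bond orders sum to 3 (valence 4) → 1 H
  atom 8: Cl (halogen, monovalent) → 0 H
  atom 9: C, bond orders sum to 3 (valence 4) → 1 H
  atom 10: C, bond orders sum to 1 (valence 4) → 3 H
Total hydrogens: 11.

11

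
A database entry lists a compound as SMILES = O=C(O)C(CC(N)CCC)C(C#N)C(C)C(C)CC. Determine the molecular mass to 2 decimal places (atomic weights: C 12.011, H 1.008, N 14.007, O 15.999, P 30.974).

First, the molecular formula is C15H28N2O2 (counting implicit H from valence).
  C: 15 × 12.011 = 180.165
  H: 28 × 1.008 = 28.224
  N: 2 × 14.007 = 28.014
  O: 2 × 15.999 = 31.998
Sum: 15×12.011 + 28×1.008 + 2×14.007 + 2×15.999 = 268.401 → 268.40 g/mol.

268.40 g/mol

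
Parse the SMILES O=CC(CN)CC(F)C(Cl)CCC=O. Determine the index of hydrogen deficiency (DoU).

Degree of unsaturation = (number of rings) + (number of π bonds).
Ring closures in the SMILES: 0.
π bonds: 2 double bonds (each 1 DoU) → 2 DoU from unsaturation.
Total DoU = 0 + 2 = 2.

2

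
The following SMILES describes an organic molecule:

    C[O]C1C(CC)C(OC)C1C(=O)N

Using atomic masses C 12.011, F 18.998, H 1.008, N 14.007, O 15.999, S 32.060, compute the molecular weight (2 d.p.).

First, the molecular formula is C9H17NO3 (counting implicit H from valence).
  C: 9 × 12.011 = 108.099
  H: 17 × 1.008 = 17.136
  N: 1 × 14.007 = 14.007
  O: 3 × 15.999 = 47.997
Sum: 9×12.011 + 17×1.008 + 1×14.007 + 3×15.999 = 187.239 → 187.24 g/mol.

187.24 g/mol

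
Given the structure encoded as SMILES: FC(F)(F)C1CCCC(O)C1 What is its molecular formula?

Walk through each heavy atom and fill implicit hydrogens from standard valence (C 4, N 3, O 2, S 2, halogen 1):
  atom 1: F (halogen, monovalent) → 0 H
  atom 2: C, bond orders sum to 4 (valence 4) → 0 H
  atom 3: F (halogen, monovalent) → 0 H
  atom 4: F (halogen, monovalent) → 0 H
  atom 5: C, bond orders sum to 3 (valence 4) → 1 H
  atom 6: C, bond orders sum to 2 (valence 4) → 2 H
  atom 7: C, bond orders sum to 2 (valence 4) → 2 H
  atom 8: C, bond orders sum to 2 (valence 4) → 2 H
  atom 9: C, bond orders sum to 3 (valence 4) → 1 H
  atom 10: O, bond orders sum to 1 (valence 2) → 1 H
  atom 11: C, bond orders sum to 2 (valence 4) → 2 H
Totals → C:7, H:11, F:3, O:1.

C7H11F3O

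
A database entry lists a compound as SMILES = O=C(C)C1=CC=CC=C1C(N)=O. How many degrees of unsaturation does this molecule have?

6

Degree of unsaturation = (number of rings) + (number of π bonds).
Ring closures in the SMILES: 1.
π bonds: 5 double bonds (each 1 DoU) → 5 DoU from unsaturation.
Total DoU = 1 + 5 = 6.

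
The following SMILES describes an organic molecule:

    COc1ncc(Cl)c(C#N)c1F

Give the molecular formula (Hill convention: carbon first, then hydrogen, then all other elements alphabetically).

C7H4ClFN2O

Walk through each heavy atom and fill implicit hydrogens from standard valence (C 4, N 3, O 2, S 2, halogen 1); for lowercase aromatic atoms, an aromatic c carries 1 H when it has two neighbours and 0 H with three, and aromatic n carries 0 H:
  atom 1: C, bond orders sum to 1 (valence 4) → 3 H
  atom 2: O, bond orders sum to 2 (valence 2) → 0 H
  atom 3: aromatic c, 3 neighbours → 0 H
  atom 4: aromatic n, 2 neighbours → 0 H
  atom 5: aromatic c, 2 neighbours → 1 H
  atom 6: aromatic c, 3 neighbours → 0 H
  atom 7: Cl (halogen, monovalent) → 0 H
  atom 8: aromatic c, 3 neighbours → 0 H
  atom 9: C, bond orders sum to 4 (valence 4) → 0 H
  atom 10: N, bond orders sum to 3 (valence 3) → 0 H
  atom 11: aromatic c, 3 neighbours → 0 H
  atom 12: F (halogen, monovalent) → 0 H
Totals → C:7, H:4, Cl:1, F:1, N:2, O:1.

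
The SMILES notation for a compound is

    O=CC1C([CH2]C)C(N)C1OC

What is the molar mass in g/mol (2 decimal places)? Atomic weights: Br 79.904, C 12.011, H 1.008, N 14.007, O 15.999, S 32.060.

157.21 g/mol

First, the molecular formula is C8H15NO2 (counting implicit H from valence).
  C: 8 × 12.011 = 96.088
  H: 15 × 1.008 = 15.120
  N: 1 × 14.007 = 14.007
  O: 2 × 15.999 = 31.998
Sum: 8×12.011 + 15×1.008 + 1×14.007 + 2×15.999 = 157.213 → 157.21 g/mol.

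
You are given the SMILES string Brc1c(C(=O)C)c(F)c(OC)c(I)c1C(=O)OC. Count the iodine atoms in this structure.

1

Scan the SMILES for I atoms (remember two-letter symbols like Cl and Br are single atoms).
Iodine count: 1.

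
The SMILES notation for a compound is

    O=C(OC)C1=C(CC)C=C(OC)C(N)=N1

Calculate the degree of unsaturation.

5

Degree of unsaturation = (number of rings) + (number of π bonds).
Ring closures in the SMILES: 1.
π bonds: 4 double bonds (each 1 DoU) → 4 DoU from unsaturation.
Total DoU = 1 + 4 = 5.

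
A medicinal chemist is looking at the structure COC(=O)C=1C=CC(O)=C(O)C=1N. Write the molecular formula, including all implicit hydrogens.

C8H9NO4

Walk through each heavy atom and fill implicit hydrogens from standard valence (C 4, N 3, O 2, S 2, halogen 1):
  atom 1: C, bond orders sum to 1 (valence 4) → 3 H
  atom 2: O, bond orders sum to 2 (valence 2) → 0 H
  atom 3: C, bond orders sum to 4 (valence 4) → 0 H
  atom 4: O, bond orders sum to 2 (valence 2) → 0 H
  atom 5: C, bond orders sum to 4 (valence 4) → 0 H
  atom 6: C, bond orders sum to 3 (valence 4) → 1 H
  atom 7: C, bond orders sum to 3 (valence 4) → 1 H
  atom 8: C, bond orders sum to 4 (valence 4) → 0 H
  atom 9: O, bond orders sum to 1 (valence 2) → 1 H
  atom 10: C, bond orders sum to 4 (valence 4) → 0 H
  atom 11: O, bond orders sum to 1 (valence 2) → 1 H
  atom 12: C, bond orders sum to 4 (valence 4) → 0 H
  atom 13: N, bond orders sum to 1 (valence 3) → 2 H
Totals → C:8, H:9, N:1, O:4.
In Hill order: C8H9NO4.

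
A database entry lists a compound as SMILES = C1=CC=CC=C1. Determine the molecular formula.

Walk through each heavy atom and fill implicit hydrogens from standard valence (C 4, N 3, O 2, S 2, halogen 1):
  atom 1: C, bond orders sum to 3 (valence 4) → 1 H
  atom 2: C, bond orders sum to 3 (valence 4) → 1 H
  atom 3: C, bond orders sum to 3 (valence 4) → 1 H
  atom 4: C, bond orders sum to 3 (valence 4) → 1 H
  atom 5: C, bond orders sum to 3 (valence 4) → 1 H
  atom 6: C, bond orders sum to 3 (valence 4) → 1 H
Totals → C:6, H:6.

C6H6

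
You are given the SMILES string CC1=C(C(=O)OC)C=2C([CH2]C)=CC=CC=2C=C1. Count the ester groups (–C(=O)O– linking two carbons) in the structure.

1

The ester motif appears at heavy-atom position 4 in the SMILES.
Ester count: 1.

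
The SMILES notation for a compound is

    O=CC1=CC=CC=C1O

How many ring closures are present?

1

In SMILES, each pair of matching ring-closure digits denotes one ring-closing bond; the number of such bonds equals the number of independent rings.
Ring-closure bonds here: 1.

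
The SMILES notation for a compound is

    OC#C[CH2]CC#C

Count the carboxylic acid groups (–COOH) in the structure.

Scan the SMILES for the carboxylic acid motif — none present.
Groups that are present: 2 alkyne, 1 hydroxyl.

0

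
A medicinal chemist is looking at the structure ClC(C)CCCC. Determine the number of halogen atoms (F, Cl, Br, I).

Halogen atoms appear at heavy-atom position 1 (1×Cl).
Halogen count: 1.

1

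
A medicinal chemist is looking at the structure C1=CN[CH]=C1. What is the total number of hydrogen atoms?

5

Walk through each heavy atom and fill implicit hydrogens from standard valence (C 4, N 3, O 2, S 2, halogen 1):
  atom 1: C, bond orders sum to 3 (valence 4) → 1 H
  atom 2: C, bond orders sum to 3 (valence 4) → 1 H
  atom 3: N, bond orders sum to 2 (valence 3) → 1 H
  atom 4: C with explicit H count 1
  atom 5: C, bond orders sum to 3 (valence 4) → 1 H
Total hydrogens: 5.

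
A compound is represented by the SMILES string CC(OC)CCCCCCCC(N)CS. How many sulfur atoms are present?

1

Scan the SMILES for S atoms (remember two-letter symbols like Cl and Br are single atoms).
Sulfur count: 1.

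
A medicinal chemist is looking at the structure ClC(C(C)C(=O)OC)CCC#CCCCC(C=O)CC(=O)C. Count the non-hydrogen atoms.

22

Every atom symbol written in the SMILES (organic subset) is one heavy atom; implicit H are not written.
Heavy atoms by element → C:17, Cl:1, O:4.
Total: 22.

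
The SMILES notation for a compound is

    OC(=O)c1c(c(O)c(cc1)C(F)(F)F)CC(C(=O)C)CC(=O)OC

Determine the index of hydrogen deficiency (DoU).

7

Molecular formula: C15H15F3O6.
DoU = (2C + 2 + N − H − X) / 2, where X is the halogen count and O/S are ignored.
    = (2·15 + 2 + 0 − 15 − 3) / 2 = 14 / 2 = 7.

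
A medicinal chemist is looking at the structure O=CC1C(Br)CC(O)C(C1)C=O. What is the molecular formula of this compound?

C8H11BrO3

Walk through each heavy atom and fill implicit hydrogens from standard valence (C 4, N 3, O 2, S 2, halogen 1):
  atom 1: O, bond orders sum to 2 (valence 2) → 0 H
  atom 2: C, bond orders sum to 3 (valence 4) → 1 H
  atom 3: C, bond orders sum to 3 (valence 4) → 1 H
  atom 4: C, bond orders sum to 3 (valence 4) → 1 H
  atom 5: Br (halogen, monovalent) → 0 H
  atom 6: C, bond orders sum to 2 (valence 4) → 2 H
  atom 7: C, bond orders sum to 3 (valence 4) → 1 H
  atom 8: O, bond orders sum to 1 (valence 2) → 1 H
  atom 9: C, bond orders sum to 3 (valence 4) → 1 H
  atom 10: C, bond orders sum to 2 (valence 4) → 2 H
  atom 11: C, bond orders sum to 3 (valence 4) → 1 H
  atom 12: O, bond orders sum to 2 (valence 2) → 0 H
Totals → C:8, H:11, Br:1, O:3.
In Hill order: C8H11BrO3.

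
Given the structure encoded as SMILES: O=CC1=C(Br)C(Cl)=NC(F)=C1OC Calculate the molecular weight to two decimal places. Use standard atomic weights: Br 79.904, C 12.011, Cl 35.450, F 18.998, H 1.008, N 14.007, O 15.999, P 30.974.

First, the molecular formula is C7H4BrClFNO2 (counting implicit H from valence).
  Br: 1 × 79.904 = 79.904
  C: 7 × 12.011 = 84.077
  Cl: 1 × 35.450 = 35.450
  F: 1 × 18.998 = 18.998
  H: 4 × 1.008 = 4.032
  N: 1 × 14.007 = 14.007
  O: 2 × 15.999 = 31.998
Sum: 1×79.904 + 7×12.011 + 1×35.450 + 1×18.998 + 4×1.008 + 1×14.007 + 2×15.999 = 268.466 → 268.47 g/mol.

268.47 g/mol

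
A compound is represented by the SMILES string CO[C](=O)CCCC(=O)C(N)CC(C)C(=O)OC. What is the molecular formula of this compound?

C12H21NO5

Walk through each heavy atom and fill implicit hydrogens from standard valence (C 4, N 3, O 2, S 2, halogen 1):
  atom 1: C, bond orders sum to 1 (valence 4) → 3 H
  atom 2: O, bond orders sum to 2 (valence 2) → 0 H
  atom 3: C with explicit H count 0
  atom 4: O, bond orders sum to 2 (valence 2) → 0 H
  atom 5: C, bond orders sum to 2 (valence 4) → 2 H
  atom 6: C, bond orders sum to 2 (valence 4) → 2 H
  atom 7: C, bond orders sum to 2 (valence 4) → 2 H
  atom 8: C, bond orders sum to 4 (valence 4) → 0 H
  atom 9: O, bond orders sum to 2 (valence 2) → 0 H
  atom 10: C, bond orders sum to 3 (valence 4) → 1 H
  atom 11: N, bond orders sum to 1 (valence 3) → 2 H
  atom 12: C, bond orders sum to 2 (valence 4) → 2 H
  atom 13: C, bond orders sum to 3 (valence 4) → 1 H
  atom 14: C, bond orders sum to 1 (valence 4) → 3 H
  atom 15: C, bond orders sum to 4 (valence 4) → 0 H
  atom 16: O, bond orders sum to 2 (valence 2) → 0 H
  atom 17: O, bond orders sum to 2 (valence 2) → 0 H
  atom 18: C, bond orders sum to 1 (valence 4) → 3 H
Totals → C:12, H:21, N:1, O:5.
In Hill order: C12H21NO5.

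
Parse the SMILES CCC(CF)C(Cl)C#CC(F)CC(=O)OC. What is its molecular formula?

Walk through each heavy atom and fill implicit hydrogens from standard valence (C 4, N 3, O 2, S 2, halogen 1):
  atom 1: C, bond orders sum to 1 (valence 4) → 3 H
  atom 2: C, bond orders sum to 2 (valence 4) → 2 H
  atom 3: C, bond orders sum to 3 (valence 4) → 1 H
  atom 4: C, bond orders sum to 2 (valence 4) → 2 H
  atom 5: F (halogen, monovalent) → 0 H
  atom 6: C, bond orders sum to 3 (valence 4) → 1 H
  atom 7: Cl (halogen, monovalent) → 0 H
  atom 8: C, bond orders sum to 4 (valence 4) → 0 H
  atom 9: C, bond orders sum to 4 (valence 4) → 0 H
  atom 10: C, bond orders sum to 3 (valence 4) → 1 H
  atom 11: F (halogen, monovalent) → 0 H
  atom 12: C, bond orders sum to 2 (valence 4) → 2 H
  atom 13: C, bond orders sum to 4 (valence 4) → 0 H
  atom 14: O, bond orders sum to 2 (valence 2) → 0 H
  atom 15: O, bond orders sum to 2 (valence 2) → 0 H
  atom 16: C, bond orders sum to 1 (valence 4) → 3 H
Totals → C:11, H:15, Cl:1, F:2, O:2.
In Hill order: C11H15ClF2O2.

C11H15ClF2O2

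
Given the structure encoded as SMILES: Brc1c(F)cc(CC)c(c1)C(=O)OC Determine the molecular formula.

Walk through each heavy atom and fill implicit hydrogens from standard valence (C 4, N 3, O 2, S 2, halogen 1); for lowercase aromatic atoms, an aromatic c carries 1 H when it has two neighbours and 0 H with three, and aromatic n carries 0 H:
  atom 1: Br (halogen, monovalent) → 0 H
  atom 2: aromatic c, 3 neighbours → 0 H
  atom 3: aromatic c, 3 neighbours → 0 H
  atom 4: F (halogen, monovalent) → 0 H
  atom 5: aromatic c, 2 neighbours → 1 H
  atom 6: aromatic c, 3 neighbours → 0 H
  atom 7: C, bond orders sum to 2 (valence 4) → 2 H
  atom 8: C, bond orders sum to 1 (valence 4) → 3 H
  atom 9: aromatic c, 3 neighbours → 0 H
  atom 10: aromatic c, 2 neighbours → 1 H
  atom 11: C, bond orders sum to 4 (valence 4) → 0 H
  atom 12: O, bond orders sum to 2 (valence 2) → 0 H
  atom 13: O, bond orders sum to 2 (valence 2) → 0 H
  atom 14: C, bond orders sum to 1 (valence 4) → 3 H
Totals → C:10, H:10, Br:1, F:1, O:2.

C10H10BrFO2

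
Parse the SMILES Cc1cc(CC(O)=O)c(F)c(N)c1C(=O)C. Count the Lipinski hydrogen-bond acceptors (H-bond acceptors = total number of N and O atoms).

N atoms: 1; O atoms: 3.
Lipinski HBA = 1 + 3 = 4.

4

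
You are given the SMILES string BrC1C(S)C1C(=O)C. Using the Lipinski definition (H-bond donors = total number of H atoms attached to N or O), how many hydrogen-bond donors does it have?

0

Donors: find every N or O and count the H atoms it carries.
  atom 7 (O): bond orders sum to 2 → 0 H
Lipinski HBD = 0.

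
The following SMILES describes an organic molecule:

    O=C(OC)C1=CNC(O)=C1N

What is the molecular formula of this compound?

Walk through each heavy atom and fill implicit hydrogens from standard valence (C 4, N 3, O 2, S 2, halogen 1):
  atom 1: O, bond orders sum to 2 (valence 2) → 0 H
  atom 2: C, bond orders sum to 4 (valence 4) → 0 H
  atom 3: O, bond orders sum to 2 (valence 2) → 0 H
  atom 4: C, bond orders sum to 1 (valence 4) → 3 H
  atom 5: C, bond orders sum to 4 (valence 4) → 0 H
  atom 6: C, bond orders sum to 3 (valence 4) → 1 H
  atom 7: N, bond orders sum to 2 (valence 3) → 1 H
  atom 8: C, bond orders sum to 4 (valence 4) → 0 H
  atom 9: O, bond orders sum to 1 (valence 2) → 1 H
  atom 10: C, bond orders sum to 4 (valence 4) → 0 H
  atom 11: N, bond orders sum to 1 (valence 3) → 2 H
Totals → C:6, H:8, N:2, O:3.

C6H8N2O3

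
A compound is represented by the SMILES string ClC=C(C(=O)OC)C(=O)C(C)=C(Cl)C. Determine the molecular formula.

C9H10Cl2O3

Walk through each heavy atom and fill implicit hydrogens from standard valence (C 4, N 3, O 2, S 2, halogen 1):
  atom 1: Cl (halogen, monovalent) → 0 H
  atom 2: C, bond orders sum to 3 (valence 4) → 1 H
  atom 3: C, bond orders sum to 4 (valence 4) → 0 H
  atom 4: C, bond orders sum to 4 (valence 4) → 0 H
  atom 5: O, bond orders sum to 2 (valence 2) → 0 H
  atom 6: O, bond orders sum to 2 (valence 2) → 0 H
  atom 7: C, bond orders sum to 1 (valence 4) → 3 H
  atom 8: C, bond orders sum to 4 (valence 4) → 0 H
  atom 9: O, bond orders sum to 2 (valence 2) → 0 H
  atom 10: C, bond orders sum to 4 (valence 4) → 0 H
  atom 11: C, bond orders sum to 1 (valence 4) → 3 H
  atom 12: C, bond orders sum to 4 (valence 4) → 0 H
  atom 13: Cl (halogen, monovalent) → 0 H
  atom 14: C, bond orders sum to 1 (valence 4) → 3 H
Totals → C:9, H:10, Cl:2, O:3.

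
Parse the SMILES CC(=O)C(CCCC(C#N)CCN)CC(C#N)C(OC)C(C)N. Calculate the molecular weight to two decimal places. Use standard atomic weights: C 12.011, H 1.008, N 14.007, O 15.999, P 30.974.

First, the molecular formula is C17H30N4O2 (counting implicit H from valence).
  C: 17 × 12.011 = 204.187
  H: 30 × 1.008 = 30.240
  N: 4 × 14.007 = 56.028
  O: 2 × 15.999 = 31.998
Sum: 17×12.011 + 30×1.008 + 4×14.007 + 2×15.999 = 322.453 → 322.45 g/mol.

322.45 g/mol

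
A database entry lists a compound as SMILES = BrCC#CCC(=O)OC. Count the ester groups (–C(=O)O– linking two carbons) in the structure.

The ester motif appears at heavy-atom position 6 in the SMILES.
Other groups present: 1 alkyne.
Ester count: 1.

1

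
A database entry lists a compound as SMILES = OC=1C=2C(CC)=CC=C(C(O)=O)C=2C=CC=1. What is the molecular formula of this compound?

C13H12O3

Walk through each heavy atom and fill implicit hydrogens from standard valence (C 4, N 3, O 2, S 2, halogen 1):
  atom 1: O, bond orders sum to 1 (valence 2) → 1 H
  atom 2: C, bond orders sum to 4 (valence 4) → 0 H
  atom 3: C, bond orders sum to 4 (valence 4) → 0 H
  atom 4: C, bond orders sum to 4 (valence 4) → 0 H
  atom 5: C, bond orders sum to 2 (valence 4) → 2 H
  atom 6: C, bond orders sum to 1 (valence 4) → 3 H
  atom 7: C, bond orders sum to 3 (valence 4) → 1 H
  atom 8: C, bond orders sum to 3 (valence 4) → 1 H
  atom 9: C, bond orders sum to 4 (valence 4) → 0 H
  atom 10: C, bond orders sum to 4 (valence 4) → 0 H
  atom 11: O, bond orders sum to 1 (valence 2) → 1 H
  atom 12: O, bond orders sum to 2 (valence 2) → 0 H
  atom 13: C, bond orders sum to 4 (valence 4) → 0 H
  atom 14: C, bond orders sum to 3 (valence 4) → 1 H
  atom 15: C, bond orders sum to 3 (valence 4) → 1 H
  atom 16: C, bond orders sum to 3 (valence 4) → 1 H
Totals → C:13, H:12, O:3.
In Hill order: C13H12O3.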